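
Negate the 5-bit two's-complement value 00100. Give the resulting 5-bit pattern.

Invert: 11011. Add 1: 11100.
Check: 00100 = 4, 11100 = -4.

11100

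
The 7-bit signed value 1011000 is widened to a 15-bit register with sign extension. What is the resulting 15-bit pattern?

MSB of 1011000 is 1; replicate it into the new high bits.
11111111|1011000 → 111111111011000 (still -40).

111111111011000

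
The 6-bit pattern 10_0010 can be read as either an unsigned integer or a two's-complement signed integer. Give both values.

unsigned = 34, signed = -30

Unsigned: 100010 = 34.
Signed: MSB=1 → 34 − 64 = -30.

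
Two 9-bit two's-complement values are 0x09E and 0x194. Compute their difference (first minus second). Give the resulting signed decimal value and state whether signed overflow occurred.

-246; overflow

0x09E = 010011110 = 158 (signed)
0x194 = 110010100 = -108 (signed)
Subtract via negate-and-add: invert 110010100 + 1 = 001101100 (i.e. 108).
  010011110
+ 001101100
= 100001010
Result 100001010: MSB = 1 → 266 − 512 = -246.
Both addends (after negating the subtrahend) are non-negative but the stored result is negative: signed overflow. The true value 158 − (-108) = 266 lies outside [-256, 255].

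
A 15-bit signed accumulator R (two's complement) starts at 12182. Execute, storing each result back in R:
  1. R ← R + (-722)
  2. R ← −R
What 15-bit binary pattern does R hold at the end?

Start: R = 12182 = 010111110010110.
R = 12182 + (-722) = 11460 = 010110011000100
R = −(11460) = -11460 = 101001100111100

101001100111100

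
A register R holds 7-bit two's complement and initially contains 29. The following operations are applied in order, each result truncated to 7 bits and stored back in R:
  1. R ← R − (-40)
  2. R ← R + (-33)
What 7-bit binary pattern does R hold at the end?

Start: R = 29 = 0011101.
R = 29 − (-40) = 69; wraps to -59 = 1000101
R = -59 + (-33) = -92; wraps to 36 = 0100100

0100100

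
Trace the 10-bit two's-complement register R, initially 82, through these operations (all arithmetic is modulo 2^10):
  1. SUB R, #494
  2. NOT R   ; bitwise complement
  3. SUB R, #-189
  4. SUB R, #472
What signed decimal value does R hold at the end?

128

Start: R = 82 = 0001010010.
R = 82 − 494 = -412 = 1001100100
R = NOT 1001100100 = 0110011011 = 411
R = 411 − (-189) = 600; wraps to -424 = 1001011000
R = -424 − 472 = -896; wraps to 128 = 0010000000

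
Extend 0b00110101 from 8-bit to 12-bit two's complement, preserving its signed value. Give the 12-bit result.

000000110101

MSB of 00110101 is 0; replicate it into the new high bits.
0000|00110101 → 000000110101 (still 53).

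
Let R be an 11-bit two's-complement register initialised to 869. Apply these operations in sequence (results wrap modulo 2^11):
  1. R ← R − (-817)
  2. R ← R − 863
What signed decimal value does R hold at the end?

Start: R = 869 = 01101100101.
R = 869 − (-817) = 1686; wraps to -362 = 11010010110
R = -362 − 863 = -1225; wraps to 823 = 01100110111

823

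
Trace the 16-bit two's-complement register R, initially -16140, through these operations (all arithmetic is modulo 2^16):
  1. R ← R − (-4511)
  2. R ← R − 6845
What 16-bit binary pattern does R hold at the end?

1011011111010110

Start: R = -16140 = 1100000011110100.
R = -16140 − (-4511) = -11629 = 1101001010010011
R = -11629 − 6845 = -18474 = 1011011111010110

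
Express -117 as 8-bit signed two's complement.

|-117| = 117 = 01110101 in 8 bits.
Invert the bits: 10001010. Add 1: 10001011.
Check: 10001011 reads as 139 − 256 = -117.

10001011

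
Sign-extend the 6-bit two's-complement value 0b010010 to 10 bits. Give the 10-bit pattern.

MSB of 010010 is 0; replicate it into the new high bits.
0000|010010 → 0000010010 (still 18).

0000010010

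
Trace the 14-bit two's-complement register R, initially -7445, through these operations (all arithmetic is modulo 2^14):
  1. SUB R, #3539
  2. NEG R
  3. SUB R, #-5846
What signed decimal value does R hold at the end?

Start: R = -7445 = 10001011101011.
R = -7445 − 3539 = -10984; wraps to 5400 = 01010100011000
R = −(5400) = -5400 = 10101011101000
R = -5400 − (-5846) = 446 = 00000110111110

446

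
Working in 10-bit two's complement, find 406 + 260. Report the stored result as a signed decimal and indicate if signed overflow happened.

-358; overflow

406 → 0110010110
260 → 0100000100
  0110010110
+ 0100000100
= 1010011010
Result 1010011010: MSB = 1 → 666 − 1024 = -358.
Both addends are non-negative but the stored result is negative: signed overflow. The true value 406 + 260 = 666 lies outside [-512, 511].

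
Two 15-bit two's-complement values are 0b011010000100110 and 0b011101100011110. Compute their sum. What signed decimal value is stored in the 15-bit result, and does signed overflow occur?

0b011010000100110 → 011010000100110 = 13350 (signed)
0b011101100011110 → 011101100011110 = 15134 (signed)
  011010000100110
+ 011101100011110
= 110111101000100
Result 110111101000100: MSB = 1 → 28484 − 32768 = -4284.
Both addends are non-negative but the stored result is negative: signed overflow. The true value 13350 + 15134 = 28484 lies outside [-16384, 16383].

-4284; overflow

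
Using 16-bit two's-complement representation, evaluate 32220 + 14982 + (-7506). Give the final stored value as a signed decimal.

32220 + 14982 = 47202 → wraps to -18334 (1011100001100010)
-18334 + (-7506) = -25840 (1001101100010000)

-25840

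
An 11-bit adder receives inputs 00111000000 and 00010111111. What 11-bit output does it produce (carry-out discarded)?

  00111000000
+ 00010111111
= 01001111111

01001111111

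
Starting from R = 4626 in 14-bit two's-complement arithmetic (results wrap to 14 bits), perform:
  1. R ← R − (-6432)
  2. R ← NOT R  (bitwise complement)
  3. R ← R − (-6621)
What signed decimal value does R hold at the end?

-4438

Start: R = 4626 = 01001000010010.
R = 4626 − (-6432) = 11058; wraps to -5326 = 10101100110010
R = NOT 10101100110010 = 01010011001101 = 5325
R = 5325 − (-6621) = 11946; wraps to -4438 = 10111010101010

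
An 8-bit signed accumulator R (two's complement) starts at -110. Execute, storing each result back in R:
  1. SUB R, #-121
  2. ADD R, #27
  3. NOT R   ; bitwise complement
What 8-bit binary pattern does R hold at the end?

11011001

Start: R = -110 = 10010010.
R = -110 − (-121) = 11 = 00001011
R = 11 + 27 = 38 = 00100110
R = NOT 00100110 = 11011001 = -39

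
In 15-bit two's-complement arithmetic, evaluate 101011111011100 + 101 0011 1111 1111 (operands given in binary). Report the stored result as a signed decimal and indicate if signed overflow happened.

11227; overflow

101011111011100 = -10276 (signed)
101 0011 1111 1111 → 101001111111111 = -11265 (signed)
  101011111011100
+ 101001111111111
= 010101111011011  (discard carry-out 1)
Result 010101111011011: MSB = 0 → value 11227.
Both addends are negative but the stored result is non-negative: signed overflow. The true value -10276 + (-11265) = -21541 lies outside [-16384, 16383].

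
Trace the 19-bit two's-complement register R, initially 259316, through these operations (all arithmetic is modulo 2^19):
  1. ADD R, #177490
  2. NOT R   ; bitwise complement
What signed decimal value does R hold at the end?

Start: R = 259316 = 0111111010011110100.
R = 259316 + 177490 = 436806; wraps to -87482 = 1101010101001000110
R = NOT 1101010101001000110 = 0010101010110111001 = 87481

87481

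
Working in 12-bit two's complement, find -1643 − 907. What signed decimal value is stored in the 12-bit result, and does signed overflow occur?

1546; overflow

-1643 → 100110010101
907 → 001110001011
Subtract via negate-and-add: invert 001110001011 + 1 = 110001110101 (i.e. -907).
  100110010101
+ 110001110101
= 011000001010  (discard carry-out 1)
Result 011000001010: MSB = 0 → value 1546.
Both addends (after negating the subtrahend) are negative but the stored result is non-negative: signed overflow. The true value -1643 − 907 = -2550 lies outside [-2048, 2047].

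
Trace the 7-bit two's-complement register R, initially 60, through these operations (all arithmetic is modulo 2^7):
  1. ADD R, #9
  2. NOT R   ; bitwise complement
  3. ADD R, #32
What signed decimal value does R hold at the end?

-38

Start: R = 60 = 0111100.
R = 60 + 9 = 69; wraps to -59 = 1000101
R = NOT 1000101 = 0111010 = 58
R = 58 + 32 = 90; wraps to -38 = 1011010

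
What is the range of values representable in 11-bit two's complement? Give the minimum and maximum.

min = -1024, max = 1023

Minimum: −2^10 = -1024.
Maximum: 2^10 − 1 = 1023.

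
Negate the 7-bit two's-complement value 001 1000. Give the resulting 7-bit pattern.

1101000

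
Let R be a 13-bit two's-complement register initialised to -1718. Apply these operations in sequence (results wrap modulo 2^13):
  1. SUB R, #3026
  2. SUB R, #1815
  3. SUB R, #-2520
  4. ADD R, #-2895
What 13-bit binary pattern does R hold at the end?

0010011101010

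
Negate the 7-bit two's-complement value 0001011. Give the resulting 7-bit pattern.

1110101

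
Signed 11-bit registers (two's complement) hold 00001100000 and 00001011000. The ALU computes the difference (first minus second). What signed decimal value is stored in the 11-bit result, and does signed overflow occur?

00001100000 = 96 (signed)
00001011000 = 88 (signed)
Subtract via negate-and-add: invert 00001011000 + 1 = 11110101000 (i.e. -88).
  00001100000
+ 11110101000
= 00000001000  (discard carry-out 1)
Result 00000001000: MSB = 0 → value 8.
Addends (after negating the subtrahend) have opposite signs, so signed overflow cannot occur.

8; no overflow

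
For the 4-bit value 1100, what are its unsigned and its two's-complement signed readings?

Unsigned: 1100 = 12.
Signed: MSB=1 → 12 − 16 = -4.

unsigned = 12, signed = -4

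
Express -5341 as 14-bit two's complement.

|-5341| = 5341 = 01010011011101 in 14 bits.
Invert the bits: 10101100100010. Add 1: 10101100100011.
Check: 10101100100011 reads as 11043 − 16384 = -5341.

10101100100011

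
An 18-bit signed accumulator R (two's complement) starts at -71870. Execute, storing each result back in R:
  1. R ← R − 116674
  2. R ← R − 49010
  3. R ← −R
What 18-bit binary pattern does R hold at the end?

111001111111110010

Start: R = -71870 = 101110011101000010.
R = -71870 − 116674 = -188544; wraps to 73600 = 010001111110000000
R = 73600 − 49010 = 24590 = 000110000000001110
R = −(24590) = -24590 = 111001111111110010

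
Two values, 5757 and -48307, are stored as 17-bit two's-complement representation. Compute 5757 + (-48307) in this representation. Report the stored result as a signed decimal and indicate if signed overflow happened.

-42550; no overflow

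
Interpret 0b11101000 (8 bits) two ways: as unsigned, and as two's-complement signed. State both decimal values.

unsigned = 232, signed = -24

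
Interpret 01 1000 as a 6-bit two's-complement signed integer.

24

MSB is 0, so the value is non-negative: 011000 = 24.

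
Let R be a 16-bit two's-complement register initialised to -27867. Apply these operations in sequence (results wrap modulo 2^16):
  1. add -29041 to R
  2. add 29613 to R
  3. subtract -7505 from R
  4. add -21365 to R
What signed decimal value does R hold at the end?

Start: R = -27867 = 1001001100100101.
R = -27867 + (-29041) = -56908; wraps to 8628 = 0010000110110100
R = 8628 + 29613 = 38241; wraps to -27295 = 1001010101100001
R = -27295 − (-7505) = -19790 = 1011001010110010
R = -19790 + (-21365) = -41155; wraps to 24381 = 0101111100111101

24381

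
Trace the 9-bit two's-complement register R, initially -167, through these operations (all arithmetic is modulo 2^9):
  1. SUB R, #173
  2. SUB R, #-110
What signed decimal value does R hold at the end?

Start: R = -167 = 101011001.
R = -167 − 173 = -340; wraps to 172 = 010101100
R = 172 − (-110) = 282; wraps to -230 = 100011010

-230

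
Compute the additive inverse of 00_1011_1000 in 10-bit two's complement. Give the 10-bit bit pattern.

Invert: 1101000111. Add 1: 1101001000.
Check: 0010111000 = 184, 1101001000 = -184.

1101001000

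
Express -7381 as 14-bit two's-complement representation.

10001100101011

|-7381| = 7381 = 01110011010101 in 14 bits.
Invert the bits: 10001100101010. Add 1: 10001100101011.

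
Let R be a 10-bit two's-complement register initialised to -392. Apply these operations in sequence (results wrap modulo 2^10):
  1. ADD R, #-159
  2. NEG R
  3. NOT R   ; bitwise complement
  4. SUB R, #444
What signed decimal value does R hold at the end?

28

Start: R = -392 = 1001111000.
R = -392 + (-159) = -551; wraps to 473 = 0111011001
R = −(473) = -473 = 1000100111
R = NOT 1000100111 = 0111011000 = 472
R = 472 − 444 = 28 = 0000011100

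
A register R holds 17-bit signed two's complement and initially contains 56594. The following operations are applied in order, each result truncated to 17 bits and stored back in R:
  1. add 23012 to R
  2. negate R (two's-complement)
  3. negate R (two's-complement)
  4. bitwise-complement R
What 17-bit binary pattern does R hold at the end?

Start: R = 56594 = 01101110100010010.
R = 56594 + 23012 = 79606; wraps to -51466 = 10011011011110110
R = −(-51466) = 51466 = 01100100100001010
R = −(51466) = -51466 = 10011011011110110
R = NOT 10011011011110110 = 01100100100001001 = 51465

01100100100001001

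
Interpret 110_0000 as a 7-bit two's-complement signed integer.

-32

MSB is 1, so the value is negative.
Invert: 0011111. Add 1: 0100000 = 32. So the value is −32.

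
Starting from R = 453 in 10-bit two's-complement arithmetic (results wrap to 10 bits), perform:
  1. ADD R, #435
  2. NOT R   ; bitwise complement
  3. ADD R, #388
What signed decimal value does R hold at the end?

-501

Start: R = 453 = 0111000101.
R = 453 + 435 = 888; wraps to -136 = 1101111000
R = NOT 1101111000 = 0010000111 = 135
R = 135 + 388 = 523; wraps to -501 = 1000001011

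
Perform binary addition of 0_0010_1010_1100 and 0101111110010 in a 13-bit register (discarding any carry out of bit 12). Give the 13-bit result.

0111010011110

  0001010101100
+ 0101111110010
= 0111010011110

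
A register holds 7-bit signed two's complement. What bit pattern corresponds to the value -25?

1100111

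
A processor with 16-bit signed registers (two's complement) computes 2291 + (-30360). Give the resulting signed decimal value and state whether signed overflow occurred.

-28069; no overflow

2291 → 0000100011110011
-30360 → 1000100101101000
  0000100011110011
+ 1000100101101000
= 1001001001011011
Result 1001001001011011: MSB = 1 → 37467 − 65536 = -28069.
Addends have opposite signs, so signed overflow cannot occur.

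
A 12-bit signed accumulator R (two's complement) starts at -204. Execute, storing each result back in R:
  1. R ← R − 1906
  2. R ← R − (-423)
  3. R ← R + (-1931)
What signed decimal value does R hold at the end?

478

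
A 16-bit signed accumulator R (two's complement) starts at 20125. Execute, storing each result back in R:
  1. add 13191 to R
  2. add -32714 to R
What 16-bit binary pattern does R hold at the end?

0000001001011010

Start: R = 20125 = 0100111010011101.
R = 20125 + 13191 = 33316; wraps to -32220 = 1000001000100100
R = -32220 + (-32714) = -64934; wraps to 602 = 0000001001011010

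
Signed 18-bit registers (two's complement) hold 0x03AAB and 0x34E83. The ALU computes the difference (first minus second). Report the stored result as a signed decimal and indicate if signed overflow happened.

60456; no overflow

0x03AAB = 000011101010101011 = 15019 (signed)
0x34E83 = 110100111010000011 = -45437 (signed)
Subtract via negate-and-add: invert 110100111010000011 + 1 = 001011000101111101 (i.e. 45437).
  000011101010101011
+ 001011000101111101
= 001110110000101000
Result 001110110000101000: MSB = 0 → value 60456.
Both addends (after negating the subtrahend) are non-negative and so is the stored result: no signed overflow.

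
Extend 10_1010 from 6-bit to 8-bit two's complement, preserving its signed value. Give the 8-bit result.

11101010

MSB of 101010 is 1; replicate it into the new high bits.
11|101010 → 11101010 (still -22).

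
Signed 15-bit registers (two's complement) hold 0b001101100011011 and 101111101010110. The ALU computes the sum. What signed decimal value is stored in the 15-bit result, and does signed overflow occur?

-1423; no overflow

0b001101100011011 → 001101100011011 = 6939 (signed)
101111101010110 = -8362 (signed)
  001101100011011
+ 101111101010110
= 111101001110001
Result 111101001110001: MSB = 1 → 31345 − 32768 = -1423.
Addends have opposite signs, so signed overflow cannot occur.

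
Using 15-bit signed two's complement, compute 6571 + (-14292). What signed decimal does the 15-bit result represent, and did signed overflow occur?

-7721; no overflow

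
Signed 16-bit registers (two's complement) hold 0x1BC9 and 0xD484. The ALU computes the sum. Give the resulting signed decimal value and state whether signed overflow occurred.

-4019; no overflow

0x1BC9 = 0001101111001001 = 7113 (signed)
0xD484 = 1101010010000100 = -11132 (signed)
  0001101111001001
+ 1101010010000100
= 1111000001001101
Result 1111000001001101: MSB = 1 → 61517 − 65536 = -4019.
Addends have opposite signs, so signed overflow cannot occur.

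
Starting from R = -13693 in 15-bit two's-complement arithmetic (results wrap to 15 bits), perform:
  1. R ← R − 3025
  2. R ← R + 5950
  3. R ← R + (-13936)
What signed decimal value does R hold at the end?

Start: R = -13693 = 100101010000011.
R = -13693 − 3025 = -16718; wraps to 16050 = 011111010110010
R = 16050 + 5950 = 22000; wraps to -10768 = 101010111110000
R = -10768 + (-13936) = -24704; wraps to 8064 = 001111110000000

8064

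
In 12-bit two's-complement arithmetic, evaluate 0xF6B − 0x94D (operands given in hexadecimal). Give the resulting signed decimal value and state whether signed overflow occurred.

1566; no overflow

0xF6B = 111101101011 = -149 (signed)
0x94D = 100101001101 = -1715 (signed)
Subtract via negate-and-add: invert 100101001101 + 1 = 011010110011 (i.e. 1715).
  111101101011
+ 011010110011
= 011000011110  (discard carry-out 1)
Result 011000011110: MSB = 0 → value 1566.
Addends (after negating the subtrahend) have opposite signs, so signed overflow cannot occur.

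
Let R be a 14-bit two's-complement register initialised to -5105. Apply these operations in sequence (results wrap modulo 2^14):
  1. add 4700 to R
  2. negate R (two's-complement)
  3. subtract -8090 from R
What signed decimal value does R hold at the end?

Start: R = -5105 = 10110000001111.
R = -5105 + 4700 = -405 = 11111001101011
R = −(-405) = 405 = 00000110010101
R = 405 − (-8090) = 8495; wraps to -7889 = 10000100101111

-7889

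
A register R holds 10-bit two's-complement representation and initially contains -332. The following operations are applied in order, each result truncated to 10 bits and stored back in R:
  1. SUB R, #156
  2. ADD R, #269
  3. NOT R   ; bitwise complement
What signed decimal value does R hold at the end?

218

Start: R = -332 = 1010110100.
R = -332 − 156 = -488 = 1000011000
R = -488 + 269 = -219 = 1100100101
R = NOT 1100100101 = 0011011010 = 218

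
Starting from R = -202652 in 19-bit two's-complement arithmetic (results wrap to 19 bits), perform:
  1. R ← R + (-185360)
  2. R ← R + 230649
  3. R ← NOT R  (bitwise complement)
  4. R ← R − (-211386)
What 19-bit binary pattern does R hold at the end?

Start: R = -202652 = 1001110100001100100.
R = -202652 + (-185360) = -388012; wraps to 136276 = 0100001010001010100
R = 136276 + 230649 = 366925; wraps to -157363 = 1011001100101001101
R = NOT 1011001100101001101 = 0100110011010110010 = 157362
R = 157362 − (-211386) = 368748; wraps to -155540 = 1011010000001101100

1011010000001101100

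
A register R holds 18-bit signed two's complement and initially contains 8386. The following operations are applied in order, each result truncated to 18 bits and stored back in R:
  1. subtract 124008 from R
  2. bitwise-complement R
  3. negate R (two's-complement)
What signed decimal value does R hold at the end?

Start: R = 8386 = 000010000011000010.
R = 8386 − 124008 = -115622 = 100011110001011010
R = NOT 100011110001011010 = 011100001110100101 = 115621
R = −(115621) = -115621 = 100011110001011011

-115621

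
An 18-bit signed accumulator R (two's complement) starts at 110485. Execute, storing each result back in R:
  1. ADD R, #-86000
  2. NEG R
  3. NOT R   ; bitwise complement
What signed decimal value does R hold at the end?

24484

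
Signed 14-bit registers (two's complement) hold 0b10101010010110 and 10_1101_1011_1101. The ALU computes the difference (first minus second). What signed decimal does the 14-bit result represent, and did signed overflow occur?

0b10101010010110 → 10101010010110 = -5482 (signed)
10_1101_1011_1101 → 10110110111101 = -4675 (signed)
Subtract via negate-and-add: invert 10110110111101 + 1 = 01001001000011 (i.e. 4675).
  10101010010110
+ 01001001000011
= 11110011011001
Result 11110011011001: MSB = 1 → 15577 − 16384 = -807.
Addends (after negating the subtrahend) have opposite signs, so signed overflow cannot occur.

-807; no overflow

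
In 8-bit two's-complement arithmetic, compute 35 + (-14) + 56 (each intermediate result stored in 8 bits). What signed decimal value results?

77

35 + (-14) = 21 (00010101)
21 + 56 = 77 (01001101)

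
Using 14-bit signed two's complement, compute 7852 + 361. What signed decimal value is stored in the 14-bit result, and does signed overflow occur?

7852 → 01111010101100
361 → 00000101101001
  01111010101100
+ 00000101101001
= 10000000010101
Result 10000000010101: MSB = 1 → 8213 − 16384 = -8171.
Both addends are non-negative but the stored result is negative: signed overflow. The true value 7852 + 361 = 8213 lies outside [-8192, 8191].

-8171; overflow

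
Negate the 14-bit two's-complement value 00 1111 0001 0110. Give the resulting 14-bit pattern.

Invert: 11000011101001. Add 1: 11000011101010.

11000011101010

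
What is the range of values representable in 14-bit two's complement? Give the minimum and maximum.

min = -8192, max = 8191

Minimum: −2^13 = -8192.
Maximum: 2^13 − 1 = 8191.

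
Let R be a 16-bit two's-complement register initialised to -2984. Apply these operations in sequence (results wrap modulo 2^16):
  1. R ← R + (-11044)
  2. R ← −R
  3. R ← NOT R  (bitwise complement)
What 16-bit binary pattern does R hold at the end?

1100100100110011

Start: R = -2984 = 1111010001011000.
R = -2984 + (-11044) = -14028 = 1100100100110100
R = −(-14028) = 14028 = 0011011011001100
R = NOT 0011011011001100 = 1100100100110011 = -14029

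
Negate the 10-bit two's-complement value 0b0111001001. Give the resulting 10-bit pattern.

1000110111

Invert: 1000110110. Add 1: 1000110111.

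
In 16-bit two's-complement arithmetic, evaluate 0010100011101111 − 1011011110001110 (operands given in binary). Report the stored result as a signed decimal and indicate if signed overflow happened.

0010100011101111 = 10479 (signed)
1011011110001110 = -18546 (signed)
Subtract via negate-and-add: invert 1011011110001110 + 1 = 0100100001110010 (i.e. 18546).
  0010100011101111
+ 0100100001110010
= 0111000101100001
Result 0111000101100001: MSB = 0 → value 29025.
Both addends (after negating the subtrahend) are non-negative and so is the stored result: no signed overflow.

29025; no overflow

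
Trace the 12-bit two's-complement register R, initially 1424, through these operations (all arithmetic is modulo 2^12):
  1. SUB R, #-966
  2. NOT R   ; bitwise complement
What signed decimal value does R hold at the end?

Start: R = 1424 = 010110010000.
R = 1424 − (-966) = 2390; wraps to -1706 = 100101010110
R = NOT 100101010110 = 011010101001 = 1705

1705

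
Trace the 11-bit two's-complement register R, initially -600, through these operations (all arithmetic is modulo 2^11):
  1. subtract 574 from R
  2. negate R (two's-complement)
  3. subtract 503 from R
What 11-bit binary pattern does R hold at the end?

Start: R = -600 = 10110101000.
R = -600 − 574 = -1174; wraps to 874 = 01101101010
R = −(874) = -874 = 10010010110
R = -874 − 503 = -1377; wraps to 671 = 01010011111

01010011111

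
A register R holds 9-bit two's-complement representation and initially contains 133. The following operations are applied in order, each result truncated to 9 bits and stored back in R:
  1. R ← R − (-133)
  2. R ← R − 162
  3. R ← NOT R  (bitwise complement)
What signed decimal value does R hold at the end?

-105

Start: R = 133 = 010000101.
R = 133 − (-133) = 266; wraps to -246 = 100001010
R = -246 − 162 = -408; wraps to 104 = 001101000
R = NOT 001101000 = 110010111 = -105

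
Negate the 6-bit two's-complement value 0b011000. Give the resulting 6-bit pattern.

101000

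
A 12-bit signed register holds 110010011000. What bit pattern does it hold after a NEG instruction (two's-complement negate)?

001101101000

Invert: 001101100111. Add 1: 001101101000.
Check: 110010011000 = -872, 001101101000 = 872.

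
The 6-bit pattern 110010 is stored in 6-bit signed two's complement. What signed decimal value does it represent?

MSB is 1, so the value is negative.
Unsigned reading: 50. Subtract 2^6 = 64: 50 − 64 = -14.

-14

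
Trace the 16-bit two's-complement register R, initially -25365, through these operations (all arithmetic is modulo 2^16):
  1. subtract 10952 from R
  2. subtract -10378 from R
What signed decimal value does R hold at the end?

-25939

Start: R = -25365 = 1001110011101011.
R = -25365 − 10952 = -36317; wraps to 29219 = 0111001000100011
R = 29219 − (-10378) = 39597; wraps to -25939 = 1001101010101101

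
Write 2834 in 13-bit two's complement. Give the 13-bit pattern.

0101100010010

2834 is non-negative, so write it directly in 13 bits: 0101100010010.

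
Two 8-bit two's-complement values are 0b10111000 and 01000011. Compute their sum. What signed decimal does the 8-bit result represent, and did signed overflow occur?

-5; no overflow

0b10111000 → 10111000 = -72 (signed)
01000011 = 67 (signed)
  10111000
+ 01000011
= 11111011
Result 11111011: MSB = 1 → 251 − 256 = -5.
Addends have opposite signs, so signed overflow cannot occur.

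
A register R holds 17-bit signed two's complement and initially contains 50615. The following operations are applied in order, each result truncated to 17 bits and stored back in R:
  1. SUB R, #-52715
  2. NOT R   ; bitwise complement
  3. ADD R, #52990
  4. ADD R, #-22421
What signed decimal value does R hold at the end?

Start: R = 50615 = 01100010110110111.
R = 50615 − (-52715) = 103330; wraps to -27742 = 11001001110100010
R = NOT 11001001110100010 = 00110110001011101 = 27741
R = 27741 + 52990 = 80731; wraps to -50341 = 10011101101011011
R = -50341 + (-22421) = -72762; wraps to 58310 = 01110001111000110

58310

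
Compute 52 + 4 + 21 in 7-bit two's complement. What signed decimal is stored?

52 + 4 = 56 (0111000)
56 + 21 = 77 → wraps to -51 (1001101)

-51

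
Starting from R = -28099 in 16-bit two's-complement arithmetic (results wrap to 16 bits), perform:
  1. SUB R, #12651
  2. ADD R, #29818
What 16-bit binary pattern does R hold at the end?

Start: R = -28099 = 1001001000111101.
R = -28099 − 12651 = -40750; wraps to 24786 = 0110000011010010
R = 24786 + 29818 = 54604; wraps to -10932 = 1101010101001100

1101010101001100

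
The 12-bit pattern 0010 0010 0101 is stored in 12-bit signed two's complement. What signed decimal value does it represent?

MSB is 0, so the value is non-negative: 001000100101 = 549.

549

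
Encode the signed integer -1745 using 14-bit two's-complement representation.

11100100101111

|-1745| = 1745 = 00011011010001 in 14 bits.
Invert the bits: 11100100101110. Add 1: 11100100101111.
Check: 11100100101111 reads as 14639 − 16384 = -1745.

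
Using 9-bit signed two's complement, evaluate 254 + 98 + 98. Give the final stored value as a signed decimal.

-62

254 + 98 = 352 → wraps to -160 (101100000)
-160 + 98 = -62 (111000010)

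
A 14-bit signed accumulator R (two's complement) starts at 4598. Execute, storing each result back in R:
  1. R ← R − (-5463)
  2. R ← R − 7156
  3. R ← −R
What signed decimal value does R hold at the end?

-2905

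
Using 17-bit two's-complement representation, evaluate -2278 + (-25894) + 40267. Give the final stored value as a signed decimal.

12095

-2278 + (-25894) = -28172 (11001000111110100)
-28172 + 40267 = 12095 (00010111100111111)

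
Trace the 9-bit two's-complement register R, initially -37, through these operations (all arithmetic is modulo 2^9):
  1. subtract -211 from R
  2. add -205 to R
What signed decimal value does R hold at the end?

Start: R = -37 = 111011011.
R = -37 − (-211) = 174 = 010101110
R = 174 + (-205) = -31 = 111100001

-31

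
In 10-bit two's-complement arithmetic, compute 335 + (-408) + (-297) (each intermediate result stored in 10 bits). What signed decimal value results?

335 + (-408) = -73 (1110110111)
-73 + (-297) = -370 (1010001110)

-370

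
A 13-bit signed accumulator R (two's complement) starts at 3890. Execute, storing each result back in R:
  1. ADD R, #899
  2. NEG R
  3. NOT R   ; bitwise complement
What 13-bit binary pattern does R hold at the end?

1001010110100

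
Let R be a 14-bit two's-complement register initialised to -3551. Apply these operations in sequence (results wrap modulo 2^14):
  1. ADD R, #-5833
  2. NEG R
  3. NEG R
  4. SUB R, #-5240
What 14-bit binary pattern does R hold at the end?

10111111010000

Start: R = -3551 = 11001000100001.
R = -3551 + (-5833) = -9384; wraps to 7000 = 01101101011000
R = −(7000) = -7000 = 10010010101000
R = −(-7000) = 7000 = 01101101011000
R = 7000 − (-5240) = 12240; wraps to -4144 = 10111111010000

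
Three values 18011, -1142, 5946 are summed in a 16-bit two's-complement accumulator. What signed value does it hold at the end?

22815

18011 + (-1142) = 16869 (0100000111100101)
16869 + 5946 = 22815 (0101100100011111)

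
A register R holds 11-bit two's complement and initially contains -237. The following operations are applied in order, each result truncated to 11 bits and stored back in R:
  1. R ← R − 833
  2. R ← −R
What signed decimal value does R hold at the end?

-978

Start: R = -237 = 11100010011.
R = -237 − 833 = -1070; wraps to 978 = 01111010010
R = −(978) = -978 = 10000101110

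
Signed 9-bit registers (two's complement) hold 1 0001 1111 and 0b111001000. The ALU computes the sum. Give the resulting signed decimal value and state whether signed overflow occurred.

1 0001 1111 → 100011111 = -225 (signed)
0b111001000 → 111001000 = -56 (signed)
  100011111
+ 111001000
= 011100111  (discard carry-out 1)
Result 011100111: MSB = 0 → value 231.
Both addends are negative but the stored result is non-negative: signed overflow. The true value -225 + (-56) = -281 lies outside [-256, 255].

231; overflow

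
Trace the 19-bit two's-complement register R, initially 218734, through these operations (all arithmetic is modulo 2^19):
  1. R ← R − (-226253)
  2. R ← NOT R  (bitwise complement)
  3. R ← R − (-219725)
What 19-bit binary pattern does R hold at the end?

Start: R = 218734 = 0110101011001101110.
R = 218734 − (-226253) = 444987; wraps to -79301 = 1101100101000111011
R = NOT 1101100101000111011 = 0010011010111000100 = 79300
R = 79300 − (-219725) = 299025; wraps to -225263 = 1001001000000010001

1001001000000010001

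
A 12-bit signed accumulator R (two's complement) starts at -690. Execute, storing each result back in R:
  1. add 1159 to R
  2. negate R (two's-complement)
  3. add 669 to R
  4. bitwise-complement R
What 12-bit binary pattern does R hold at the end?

111100110111

Start: R = -690 = 110101001110.
R = -690 + 1159 = 469 = 000111010101
R = −(469) = -469 = 111000101011
R = -469 + 669 = 200 = 000011001000
R = NOT 000011001000 = 111100110111 = -201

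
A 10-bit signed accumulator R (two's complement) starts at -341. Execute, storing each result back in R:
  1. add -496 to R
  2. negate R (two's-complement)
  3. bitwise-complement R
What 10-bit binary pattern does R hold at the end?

0010111010

Start: R = -341 = 1010101011.
R = -341 + (-496) = -837; wraps to 187 = 0010111011
R = −(187) = -187 = 1101000101
R = NOT 1101000101 = 0010111010 = 186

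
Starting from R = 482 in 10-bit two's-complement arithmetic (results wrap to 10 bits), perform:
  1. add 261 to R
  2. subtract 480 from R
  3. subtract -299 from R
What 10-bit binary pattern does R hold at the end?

Start: R = 482 = 0111100010.
R = 482 + 261 = 743; wraps to -281 = 1011100111
R = -281 − 480 = -761; wraps to 263 = 0100000111
R = 263 − (-299) = 562; wraps to -462 = 1000110010

1000110010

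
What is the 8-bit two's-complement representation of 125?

01111101

125 is non-negative, so write it directly in 8 bits: 01111101.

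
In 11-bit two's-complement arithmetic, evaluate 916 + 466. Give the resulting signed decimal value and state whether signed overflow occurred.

-666; overflow

916 → 01110010100
466 → 00111010010
  01110010100
+ 00111010010
= 10101100110
Result 10101100110: MSB = 1 → 1382 − 2048 = -666.
Both addends are non-negative but the stored result is negative: signed overflow. The true value 916 + 466 = 1382 lies outside [-1024, 1023].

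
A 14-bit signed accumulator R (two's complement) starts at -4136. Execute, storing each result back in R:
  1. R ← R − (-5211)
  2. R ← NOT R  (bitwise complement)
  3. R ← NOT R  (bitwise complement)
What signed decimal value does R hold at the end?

1075

Start: R = -4136 = 10111111011000.
R = -4136 − (-5211) = 1075 = 00010000110011
R = NOT 00010000110011 = 11101111001100 = -1076
R = NOT 11101111001100 = 00010000110011 = 1075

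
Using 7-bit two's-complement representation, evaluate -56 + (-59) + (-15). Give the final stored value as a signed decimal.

-2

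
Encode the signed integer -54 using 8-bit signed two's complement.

11001010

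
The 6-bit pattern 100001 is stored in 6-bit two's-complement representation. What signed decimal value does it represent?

-31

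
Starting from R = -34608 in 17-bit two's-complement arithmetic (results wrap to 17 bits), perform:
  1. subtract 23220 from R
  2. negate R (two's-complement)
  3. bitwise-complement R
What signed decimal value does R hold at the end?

Start: R = -34608 = 10111100011010000.
R = -34608 − 23220 = -57828 = 10001111000011100
R = −(-57828) = 57828 = 01110000111100100
R = NOT 01110000111100100 = 10001111000011011 = -57829

-57829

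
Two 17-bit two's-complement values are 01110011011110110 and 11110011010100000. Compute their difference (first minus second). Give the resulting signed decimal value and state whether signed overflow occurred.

01110011011110110 = 59126 (signed)
11110011010100000 = -6496 (signed)
Subtract via negate-and-add: invert 11110011010100000 + 1 = 00001100101100000 (i.e. 6496).
  01110011011110110
+ 00001100101100000
= 10000000001010110
Result 10000000001010110: MSB = 1 → 65622 − 131072 = -65450.
Both addends (after negating the subtrahend) are non-negative but the stored result is negative: signed overflow. The true value 59126 − (-6496) = 65622 lies outside [-65536, 65535].

-65450; overflow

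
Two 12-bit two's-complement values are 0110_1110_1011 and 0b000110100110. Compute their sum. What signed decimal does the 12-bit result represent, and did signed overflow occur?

0110_1110_1011 → 011011101011 = 1771 (signed)
0b000110100110 → 000110100110 = 422 (signed)
  011011101011
+ 000110100110
= 100010010001
Result 100010010001: MSB = 1 → 2193 − 4096 = -1903.
Both addends are non-negative but the stored result is negative: signed overflow. The true value 1771 + 422 = 2193 lies outside [-2048, 2047].

-1903; overflow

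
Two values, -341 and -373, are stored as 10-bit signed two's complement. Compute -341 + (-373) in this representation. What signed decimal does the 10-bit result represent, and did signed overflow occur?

-341 → 1010101011
-373 → 1010001011
  1010101011
+ 1010001011
= 0100110110  (discard carry-out 1)
Result 0100110110: MSB = 0 → value 310.
Both addends are negative but the stored result is non-negative: signed overflow. The true value -341 + (-373) = -714 lies outside [-512, 511].

310; overflow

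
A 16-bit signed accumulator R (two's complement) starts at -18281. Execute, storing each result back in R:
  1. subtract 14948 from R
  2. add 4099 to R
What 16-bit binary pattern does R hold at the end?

1000111000110110

Start: R = -18281 = 1011100010010111.
R = -18281 − 14948 = -33229; wraps to 32307 = 0111111000110011
R = 32307 + 4099 = 36406; wraps to -29130 = 1000111000110110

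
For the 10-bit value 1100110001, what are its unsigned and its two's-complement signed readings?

unsigned = 817, signed = -207

Unsigned: 1100110001 = 817.
Signed: MSB=1 → 817 − 1024 = -207.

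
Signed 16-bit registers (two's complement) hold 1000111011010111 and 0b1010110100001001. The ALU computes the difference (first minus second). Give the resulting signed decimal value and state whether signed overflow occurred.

-7730; no overflow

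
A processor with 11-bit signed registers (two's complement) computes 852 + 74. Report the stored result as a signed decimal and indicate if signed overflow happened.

926; no overflow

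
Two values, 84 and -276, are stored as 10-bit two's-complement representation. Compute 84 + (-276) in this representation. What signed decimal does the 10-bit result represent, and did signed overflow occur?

-192; no overflow

84 → 0001010100
-276 → 1011101100
  0001010100
+ 1011101100
= 1101000000
Result 1101000000: MSB = 1 → 832 − 1024 = -192.
Addends have opposite signs, so signed overflow cannot occur.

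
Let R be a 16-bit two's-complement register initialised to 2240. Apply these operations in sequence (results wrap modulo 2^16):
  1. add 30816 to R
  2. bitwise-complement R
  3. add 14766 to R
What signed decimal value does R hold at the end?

Start: R = 2240 = 0000100011000000.
R = 2240 + 30816 = 33056; wraps to -32480 = 1000000100100000
R = NOT 1000000100100000 = 0111111011011111 = 32479
R = 32479 + 14766 = 47245; wraps to -18291 = 1011100010001101

-18291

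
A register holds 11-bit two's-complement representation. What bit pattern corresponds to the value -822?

10011001010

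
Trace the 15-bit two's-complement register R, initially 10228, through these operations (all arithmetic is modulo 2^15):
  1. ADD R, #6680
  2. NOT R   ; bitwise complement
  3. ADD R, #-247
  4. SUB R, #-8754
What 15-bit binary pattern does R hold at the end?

101111100101110

Start: R = 10228 = 010011111110100.
R = 10228 + 6680 = 16908; wraps to -15860 = 100001000001100
R = NOT 100001000001100 = 011110111110011 = 15859
R = 15859 + (-247) = 15612 = 011110011111100
R = 15612 − (-8754) = 24366; wraps to -8402 = 101111100101110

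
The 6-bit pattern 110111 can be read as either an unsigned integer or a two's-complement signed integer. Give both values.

Unsigned: 110111 = 55.
Signed: MSB=1 → 55 − 64 = -9.

unsigned = 55, signed = -9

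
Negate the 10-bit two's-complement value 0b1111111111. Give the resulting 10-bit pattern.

Invert: 0000000000. Add 1: 0000000001.
Check: 1111111111 = -1, 0000000001 = 1.

0000000001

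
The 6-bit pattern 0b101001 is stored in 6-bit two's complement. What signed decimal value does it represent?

-23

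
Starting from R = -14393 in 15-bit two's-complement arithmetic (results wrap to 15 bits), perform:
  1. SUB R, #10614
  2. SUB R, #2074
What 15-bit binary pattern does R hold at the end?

Start: R = -14393 = 100011111000111.
R = -14393 − 10614 = -25007; wraps to 7761 = 001111001010001
R = 7761 − 2074 = 5687 = 001011000110111

001011000110111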